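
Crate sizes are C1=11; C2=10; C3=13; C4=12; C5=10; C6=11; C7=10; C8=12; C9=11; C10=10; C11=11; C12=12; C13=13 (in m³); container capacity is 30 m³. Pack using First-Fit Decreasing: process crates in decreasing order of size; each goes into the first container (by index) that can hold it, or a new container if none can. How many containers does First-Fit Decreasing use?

6 containers

Sorted descending: 13, 13, 12, 12, 12, 11, 11, 11, 11, 10, 10, 10, 10.
Put 13 m³ in container 1; 17 m³ remain.
Put 13 m³ in container 1; 4 m³ remain.
Put 12 m³ in container 2; 18 m³ remain.
Put 12 m³ in container 2; 6 m³ remain.
Put 12 m³ in container 3; 18 m³ remain.
Put 11 m³ in container 3; 7 m³ remain.
Put 11 m³ in container 4; 19 m³ remain.
Put 11 m³ in container 4; 8 m³ remain.
Put 11 m³ in container 5; 19 m³ remain.
Put 10 m³ in container 5; 9 m³ remain.
Put 10 m³ in container 6; 20 m³ remain.
Put 10 m³ in container 6; 10 m³ remain.
Put 10 m³ in container 6; 0 m³ remain.
Final containers: [13,13] [12,12] [12,11] [11,11] [11,10] [10,10,10].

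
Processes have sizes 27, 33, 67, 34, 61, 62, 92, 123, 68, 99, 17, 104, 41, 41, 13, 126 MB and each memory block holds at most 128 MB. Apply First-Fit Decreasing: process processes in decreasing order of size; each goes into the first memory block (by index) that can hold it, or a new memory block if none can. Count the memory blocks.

9

Sorted descending: 126, 123, 104, 99, 92, 68, 67, 62, 61, 41, 41, 34, 33, 27, 17, 13.
126 MB → memory block 1 (remaining 2 MB)
123 MB → memory block 2 (remaining 5 MB)
104 MB → memory block 3 (remaining 24 MB)
99 MB → memory block 4 (remaining 29 MB)
92 MB → memory block 5 (remaining 36 MB)
68 MB → memory block 6 (remaining 60 MB)
67 MB → memory block 7 (remaining 61 MB)
62 MB → memory block 8 (remaining 66 MB)
61 MB → memory block 7 (remaining 0 MB)
41 MB → memory block 6 (remaining 19 MB)
41 MB → memory block 8 (remaining 25 MB)
34 MB → memory block 5 (remaining 2 MB)
33 MB → memory block 9 (remaining 95 MB)
27 MB → memory block 4 (remaining 2 MB)
17 MB → memory block 3 (remaining 7 MB)
13 MB → memory block 6 (remaining 6 MB)
Final memory blocks: [126] [123] [104,17] [99,27] [92,34] [68,41,13] [67,61] [62,41] [33].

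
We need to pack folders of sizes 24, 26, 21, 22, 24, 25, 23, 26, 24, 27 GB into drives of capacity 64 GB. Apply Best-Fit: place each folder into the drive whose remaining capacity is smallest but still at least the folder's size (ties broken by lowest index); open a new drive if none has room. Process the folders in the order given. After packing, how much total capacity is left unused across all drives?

78

drive 1: place 24 GB, 40 GB left
drive 1: place 26 GB, 14 GB left
drive 2: place 21 GB, 43 GB left
drive 2: place 22 GB, 21 GB left
drive 3: place 24 GB, 40 GB left
drive 3: place 25 GB, 15 GB left
drive 4: place 23 GB, 41 GB left
drive 4: place 26 GB, 15 GB left
drive 5: place 24 GB, 40 GB left
drive 5: place 27 GB, 13 GB left
5 drives × 64 GB = 320 GB; used 242 GB; unused 78 GB.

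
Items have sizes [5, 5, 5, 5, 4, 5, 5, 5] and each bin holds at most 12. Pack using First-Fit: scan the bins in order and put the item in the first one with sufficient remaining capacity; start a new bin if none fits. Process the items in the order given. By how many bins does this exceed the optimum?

0

First-Fit: [5,5] [5,5] [4,5] [5,5] → 4 bins.
Total size 39; any packing needs at least ⌈39/12⌉ = 4 bins.
So 4 is already optimal.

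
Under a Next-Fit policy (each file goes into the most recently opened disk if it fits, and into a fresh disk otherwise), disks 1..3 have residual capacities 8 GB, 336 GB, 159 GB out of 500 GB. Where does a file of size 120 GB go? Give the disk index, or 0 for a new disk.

Next-Fit only looks at disk 3, which has 159 GB free.
120 GB fits there.

3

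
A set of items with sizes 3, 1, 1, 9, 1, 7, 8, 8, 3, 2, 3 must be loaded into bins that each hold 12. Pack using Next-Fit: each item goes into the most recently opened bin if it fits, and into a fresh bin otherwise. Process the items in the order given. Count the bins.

3 → bin 1 (remaining 9)
1 → bin 1 (remaining 8)
1 → bin 1 (remaining 7)
9 → bin 2 (remaining 3)
1 → bin 2 (remaining 2)
7 → bin 3 (remaining 5)
8 → bin 4 (remaining 4)
8 → bin 5 (remaining 4)
3 → bin 5 (remaining 1)
2 → bin 6 (remaining 10)
3 → bin 6 (remaining 7)

6 bins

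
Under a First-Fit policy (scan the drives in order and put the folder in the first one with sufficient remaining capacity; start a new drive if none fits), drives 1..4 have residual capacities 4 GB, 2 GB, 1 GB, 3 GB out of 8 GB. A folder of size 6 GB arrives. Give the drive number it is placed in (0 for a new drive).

No drive has ≥ 6 GB free, so a new drive is opened.

0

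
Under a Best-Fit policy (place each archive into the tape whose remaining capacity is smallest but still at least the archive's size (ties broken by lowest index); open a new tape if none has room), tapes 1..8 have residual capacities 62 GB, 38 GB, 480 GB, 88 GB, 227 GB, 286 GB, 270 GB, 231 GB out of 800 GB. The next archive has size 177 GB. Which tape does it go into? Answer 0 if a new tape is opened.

Tapes with room: tape 3 (480 GB), tape 5 (227 GB), tape 6 (286 GB), tape 7 (270 GB), tape 8 (231 GB).
Tightest fit is tape 5 with 227 GB free.

5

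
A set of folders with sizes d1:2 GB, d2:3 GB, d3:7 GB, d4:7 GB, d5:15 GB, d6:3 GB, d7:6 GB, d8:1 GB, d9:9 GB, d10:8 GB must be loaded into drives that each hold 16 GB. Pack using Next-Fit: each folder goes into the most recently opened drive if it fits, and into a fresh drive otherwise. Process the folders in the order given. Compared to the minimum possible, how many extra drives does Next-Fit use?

Next-Fit: [2,3,7] [7] [15] [3,6,1] [9] [8] → 6 drives.
Total size 61 GB; any packing needs at least ⌈61/16⌉ = 4 drives.
An optimal packing achieves that bound: [15,1] [9,7] [8,7] [6,3,3,2] → 4 drives.
Excess: 6 − 4 = 2.

2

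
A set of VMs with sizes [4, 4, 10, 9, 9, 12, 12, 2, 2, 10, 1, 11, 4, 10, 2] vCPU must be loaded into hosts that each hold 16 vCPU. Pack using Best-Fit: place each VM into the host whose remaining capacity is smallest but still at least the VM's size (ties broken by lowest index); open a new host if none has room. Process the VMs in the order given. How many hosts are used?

9

Put 4 vCPU in host 1; 12 vCPU remain.
Put 4 vCPU in host 1; 8 vCPU remain.
Put 10 vCPU in host 2; 6 vCPU remain.
Put 9 vCPU in host 3; 7 vCPU remain.
Put 9 vCPU in host 4; 7 vCPU remain.
Put 12 vCPU in host 5; 4 vCPU remain.
Put 12 vCPU in host 6; 4 vCPU remain.
Put 2 vCPU in host 5; 2 vCPU remain.
Put 2 vCPU in host 5; 0 vCPU remain.
Put 10 vCPU in host 7; 6 vCPU remain.
Put 1 vCPU in host 6; 3 vCPU remain.
Put 11 vCPU in host 8; 5 vCPU remain.
Put 4 vCPU in host 8; 1 vCPU remain.
Put 10 vCPU in host 9; 6 vCPU remain.
Put 2 vCPU in host 6; 1 vCPU remain.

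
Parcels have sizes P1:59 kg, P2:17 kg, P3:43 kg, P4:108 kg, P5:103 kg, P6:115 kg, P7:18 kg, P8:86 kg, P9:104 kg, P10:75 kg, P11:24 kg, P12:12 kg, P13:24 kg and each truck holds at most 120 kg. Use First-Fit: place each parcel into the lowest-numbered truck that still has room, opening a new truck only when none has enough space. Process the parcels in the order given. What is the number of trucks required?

truck 1: place P1 (59 kg), 61 kg left
truck 1: place P2 (17 kg), 44 kg left
truck 1: place P3 (43 kg), 1 kg left
truck 2: place P4 (108 kg), 12 kg left
truck 3: place P5 (103 kg), 17 kg left
truck 4: place P6 (115 kg), 5 kg left
truck 5: place P7 (18 kg), 102 kg left
truck 5: place P8 (86 kg), 16 kg left
truck 6: place P9 (104 kg), 16 kg left
truck 7: place P10 (75 kg), 45 kg left
truck 7: place P11 (24 kg), 21 kg left
truck 2: place P12 (12 kg), 0 kg left
truck 8: place P13 (24 kg), 96 kg left

8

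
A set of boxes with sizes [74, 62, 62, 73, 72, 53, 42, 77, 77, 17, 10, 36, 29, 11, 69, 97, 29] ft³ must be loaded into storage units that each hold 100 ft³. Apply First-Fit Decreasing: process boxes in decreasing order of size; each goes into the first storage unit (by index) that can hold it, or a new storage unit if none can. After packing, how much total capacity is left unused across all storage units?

Sorted descending: 97, 77, 77, 74, 73, 72, 69, 62, 62, 53, 42, 36, 29, 29, 17, 11, 10.
storage unit 1: place 97 ft³, 3 ft³ left
storage unit 2: place 77 ft³, 23 ft³ left
storage unit 3: place 77 ft³, 23 ft³ left
storage unit 4: place 74 ft³, 26 ft³ left
storage unit 5: place 73 ft³, 27 ft³ left
storage unit 6: place 72 ft³, 28 ft³ left
storage unit 7: place 69 ft³, 31 ft³ left
storage unit 8: place 62 ft³, 38 ft³ left
storage unit 9: place 62 ft³, 38 ft³ left
storage unit 10: place 53 ft³, 47 ft³ left
storage unit 10: place 42 ft³, 5 ft³ left
storage unit 8: place 36 ft³, 2 ft³ left
storage unit 7: place 29 ft³, 2 ft³ left
storage unit 9: place 29 ft³, 9 ft³ left
storage unit 2: place 17 ft³, 6 ft³ left
storage unit 3: place 11 ft³, 12 ft³ left
storage unit 3: place 10 ft³, 2 ft³ left
10 storage units × 100 ft³ = 1000 ft³; used 890 ft³; unused 110 ft³.

110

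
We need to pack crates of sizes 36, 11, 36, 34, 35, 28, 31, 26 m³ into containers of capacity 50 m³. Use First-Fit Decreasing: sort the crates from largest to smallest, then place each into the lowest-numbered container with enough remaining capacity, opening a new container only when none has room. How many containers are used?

7

Sorted descending: 36, 36, 35, 34, 31, 28, 26, 11.
container 1: place 36 m³, 14 m³ left
container 2: place 36 m³, 14 m³ left
container 3: place 35 m³, 15 m³ left
container 4: place 34 m³, 16 m³ left
container 5: place 31 m³, 19 m³ left
container 6: place 28 m³, 22 m³ left
container 7: place 26 m³, 24 m³ left
container 1: place 11 m³, 3 m³ left
Final containers: [36,11] [36] [35] [34] [31] [28] [26].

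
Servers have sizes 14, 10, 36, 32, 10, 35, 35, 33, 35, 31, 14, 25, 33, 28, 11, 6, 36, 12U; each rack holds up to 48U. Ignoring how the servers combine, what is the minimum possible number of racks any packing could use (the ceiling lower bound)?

10

Total size = 14 + 10 + 36 + 32 + 10 + 35 + 35 + 33 + 35 + 31 + 14 + 25 + 33 + 28 + 11 + 6 + 36 + 12 = 436U.
⌈436 / 48⌉ = 10.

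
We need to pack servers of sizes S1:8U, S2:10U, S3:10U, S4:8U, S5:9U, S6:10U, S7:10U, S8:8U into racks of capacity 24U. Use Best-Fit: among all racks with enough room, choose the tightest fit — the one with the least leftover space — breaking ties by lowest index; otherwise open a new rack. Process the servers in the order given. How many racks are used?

rack 1: place S1 (8U), 16U left
rack 1: place S2 (10U), 6U left
rack 2: place S3 (10U), 14U left
rack 2: place S4 (8U), 6U left
rack 3: place S5 (9U), 15U left
rack 3: place S6 (10U), 5U left
rack 4: place S7 (10U), 14U left
rack 4: place S8 (8U), 6U left
Final racks: [8,10] [10,8] [9,10] [10,8].

4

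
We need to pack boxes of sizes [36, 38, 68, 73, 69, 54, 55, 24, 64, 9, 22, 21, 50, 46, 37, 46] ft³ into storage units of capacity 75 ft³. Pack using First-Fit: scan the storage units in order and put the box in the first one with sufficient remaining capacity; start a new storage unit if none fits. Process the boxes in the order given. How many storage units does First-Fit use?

12

36 ft³ → storage unit 1 (remaining 39 ft³)
38 ft³ → storage unit 1 (remaining 1 ft³)
68 ft³ → storage unit 2 (remaining 7 ft³)
73 ft³ → storage unit 3 (remaining 2 ft³)
69 ft³ → storage unit 4 (remaining 6 ft³)
54 ft³ → storage unit 5 (remaining 21 ft³)
55 ft³ → storage unit 6 (remaining 20 ft³)
24 ft³ → storage unit 7 (remaining 51 ft³)
64 ft³ → storage unit 8 (remaining 11 ft³)
9 ft³ → storage unit 5 (remaining 12 ft³)
22 ft³ → storage unit 7 (remaining 29 ft³)
21 ft³ → storage unit 7 (remaining 8 ft³)
50 ft³ → storage unit 9 (remaining 25 ft³)
46 ft³ → storage unit 10 (remaining 29 ft³)
37 ft³ → storage unit 11 (remaining 38 ft³)
46 ft³ → storage unit 12 (remaining 29 ft³)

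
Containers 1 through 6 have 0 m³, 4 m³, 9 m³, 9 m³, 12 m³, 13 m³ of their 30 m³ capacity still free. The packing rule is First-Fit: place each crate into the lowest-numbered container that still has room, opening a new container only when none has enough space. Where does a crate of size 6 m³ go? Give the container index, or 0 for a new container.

3

Containers with room: container 3 (9 m³), container 4 (9 m³), container 5 (12 m³), container 6 (13 m³).
The first with room is container 3.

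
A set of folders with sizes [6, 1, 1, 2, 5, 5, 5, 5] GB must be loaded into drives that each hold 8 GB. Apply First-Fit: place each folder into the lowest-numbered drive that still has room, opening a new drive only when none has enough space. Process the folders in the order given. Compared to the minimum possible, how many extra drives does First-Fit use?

First-Fit: [6,1,1] [2,5] [5] [5] [5] → 5 drives.
5 folders exceed 4 GB (half the capacity), and no two of those can share a drive, so at least 5 drives are needed.
So 5 is already optimal.

0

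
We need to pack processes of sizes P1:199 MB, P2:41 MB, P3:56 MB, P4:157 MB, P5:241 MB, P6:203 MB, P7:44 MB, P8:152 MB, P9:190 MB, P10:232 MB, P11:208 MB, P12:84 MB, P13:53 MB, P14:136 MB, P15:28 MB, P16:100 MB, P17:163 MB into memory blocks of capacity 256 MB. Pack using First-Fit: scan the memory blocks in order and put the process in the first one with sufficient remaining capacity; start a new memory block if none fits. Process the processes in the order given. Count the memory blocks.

10 memory blocks

P1 (199 MB) → memory block 1 (remaining 57 MB)
P2 (41 MB) → memory block 1 (remaining 16 MB)
P3 (56 MB) → memory block 2 (remaining 200 MB)
P4 (157 MB) → memory block 2 (remaining 43 MB)
P5 (241 MB) → memory block 3 (remaining 15 MB)
P6 (203 MB) → memory block 4 (remaining 53 MB)
P7 (44 MB) → memory block 4 (remaining 9 MB)
P8 (152 MB) → memory block 5 (remaining 104 MB)
P9 (190 MB) → memory block 6 (remaining 66 MB)
P10 (232 MB) → memory block 7 (remaining 24 MB)
P11 (208 MB) → memory block 8 (remaining 48 MB)
P12 (84 MB) → memory block 5 (remaining 20 MB)
P13 (53 MB) → memory block 6 (remaining 13 MB)
P14 (136 MB) → memory block 9 (remaining 120 MB)
P15 (28 MB) → memory block 2 (remaining 15 MB)
P16 (100 MB) → memory block 9 (remaining 20 MB)
P17 (163 MB) → memory block 10 (remaining 93 MB)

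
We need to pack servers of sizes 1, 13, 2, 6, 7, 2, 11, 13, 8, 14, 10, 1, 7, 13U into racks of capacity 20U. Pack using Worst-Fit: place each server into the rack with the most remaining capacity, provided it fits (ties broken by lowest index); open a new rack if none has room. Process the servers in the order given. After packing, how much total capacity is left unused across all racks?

32

1U → rack 1 (remaining 19U)
13U → rack 1 (remaining 6U)
2U → rack 1 (remaining 4U)
6U → rack 2 (remaining 14U)
7U → rack 2 (remaining 7U)
2U → rack 2 (remaining 5U)
11U → rack 3 (remaining 9U)
13U → rack 4 (remaining 7U)
8U → rack 3 (remaining 1U)
14U → rack 5 (remaining 6U)
10U → rack 6 (remaining 10U)
1U → rack 6 (remaining 9U)
7U → rack 6 (remaining 2U)
13U → rack 7 (remaining 7U)
7 racks × 20U = 140U; used 108U; unused 32U.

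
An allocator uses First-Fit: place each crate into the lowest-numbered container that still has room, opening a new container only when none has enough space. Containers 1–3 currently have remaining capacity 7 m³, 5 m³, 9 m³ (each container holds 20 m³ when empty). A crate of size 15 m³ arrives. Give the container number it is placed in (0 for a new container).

No container has ≥ 15 m³ free, so a new container is opened.

0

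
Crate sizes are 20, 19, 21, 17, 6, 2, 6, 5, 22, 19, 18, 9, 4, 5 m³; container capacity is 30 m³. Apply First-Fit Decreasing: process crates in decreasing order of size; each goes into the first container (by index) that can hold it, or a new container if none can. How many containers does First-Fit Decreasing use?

Sorted descending: 22, 21, 20, 19, 19, 18, 17, 9, 6, 6, 5, 5, 4, 2.
Put 22 m³ in container 1; 8 m³ remain.
Put 21 m³ in container 2; 9 m³ remain.
Put 20 m³ in container 3; 10 m³ remain.
Put 19 m³ in container 4; 11 m³ remain.
Put 19 m³ in container 5; 11 m³ remain.
Put 18 m³ in container 6; 12 m³ remain.
Put 17 m³ in container 7; 13 m³ remain.
Put 9 m³ in container 2; 0 m³ remain.
Put 6 m³ in container 1; 2 m³ remain.
Put 6 m³ in container 3; 4 m³ remain.
Put 5 m³ in container 4; 6 m³ remain.
Put 5 m³ in container 4; 1 m³ remain.
Put 4 m³ in container 3; 0 m³ remain.
Put 2 m³ in container 1; 0 m³ remain.
Final containers: [22,6,2] [21,9] [20,6,4] [19,5,5] [19] [18] [17].

7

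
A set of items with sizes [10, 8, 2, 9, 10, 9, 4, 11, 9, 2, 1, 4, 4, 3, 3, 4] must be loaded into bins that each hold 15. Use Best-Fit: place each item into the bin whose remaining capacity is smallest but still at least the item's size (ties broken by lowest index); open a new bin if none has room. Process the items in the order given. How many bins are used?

Put 10 in bin 1; 5 remain.
Put 8 in bin 2; 7 remain.
Put 2 in bin 1; 3 remain.
Put 9 in bin 3; 6 remain.
Put 10 in bin 4; 5 remain.
Put 9 in bin 5; 6 remain.
Put 4 in bin 4; 1 remain.
Put 11 in bin 6; 4 remain.
Put 9 in bin 7; 6 remain.
Put 2 in bin 1; 1 remain.
Put 1 in bin 1; 0 remain.
Put 4 in bin 6; 0 remain.
Put 4 in bin 3; 2 remain.
Put 3 in bin 5; 3 remain.
Put 3 in bin 5; 0 remain.
Put 4 in bin 7; 2 remain.
Final bins: [10,2,2,1] [8] [9,4] [10,4] [9,3,3] [11,4] [9,4].

7 bins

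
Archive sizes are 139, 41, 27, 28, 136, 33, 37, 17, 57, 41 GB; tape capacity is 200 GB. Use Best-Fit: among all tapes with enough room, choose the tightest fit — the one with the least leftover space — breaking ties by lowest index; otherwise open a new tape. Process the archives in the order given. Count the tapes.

139 GB → tape 1 (remaining 61 GB)
41 GB → tape 1 (remaining 20 GB)
27 GB → tape 2 (remaining 173 GB)
28 GB → tape 2 (remaining 145 GB)
136 GB → tape 2 (remaining 9 GB)
33 GB → tape 3 (remaining 167 GB)
37 GB → tape 3 (remaining 130 GB)
17 GB → tape 1 (remaining 3 GB)
57 GB → tape 3 (remaining 73 GB)
41 GB → tape 3 (remaining 32 GB)

3 tapes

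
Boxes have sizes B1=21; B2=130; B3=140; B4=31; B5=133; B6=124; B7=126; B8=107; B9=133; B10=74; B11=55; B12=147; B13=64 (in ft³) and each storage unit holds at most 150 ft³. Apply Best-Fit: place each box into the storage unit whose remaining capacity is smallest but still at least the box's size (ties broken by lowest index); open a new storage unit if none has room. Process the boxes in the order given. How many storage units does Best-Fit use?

10

Put B1 (21 ft³) in storage unit 1; 129 ft³ remain.
Put B2 (130 ft³) in storage unit 2; 20 ft³ remain.
Put B3 (140 ft³) in storage unit 3; 10 ft³ remain.
Put B4 (31 ft³) in storage unit 1; 98 ft³ remain.
Put B5 (133 ft³) in storage unit 4; 17 ft³ remain.
Put B6 (124 ft³) in storage unit 5; 26 ft³ remain.
Put B7 (126 ft³) in storage unit 6; 24 ft³ remain.
Put B8 (107 ft³) in storage unit 7; 43 ft³ remain.
Put B9 (133 ft³) in storage unit 8; 17 ft³ remain.
Put B10 (74 ft³) in storage unit 1; 24 ft³ remain.
Put B11 (55 ft³) in storage unit 9; 95 ft³ remain.
Put B12 (147 ft³) in storage unit 10; 3 ft³ remain.
Put B13 (64 ft³) in storage unit 9; 31 ft³ remain.
Final storage units: [21,31,74] [130] [140] [133] [124] [126] [107] [133] [55,64] [147].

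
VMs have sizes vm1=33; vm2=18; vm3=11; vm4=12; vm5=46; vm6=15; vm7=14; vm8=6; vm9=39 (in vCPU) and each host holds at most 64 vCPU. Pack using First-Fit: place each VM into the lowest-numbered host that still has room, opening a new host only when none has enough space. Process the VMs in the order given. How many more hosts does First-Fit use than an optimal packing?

First-Fit: [33,18,11] [12,46,6] [15,14] [39] → 4 hosts.
Total size 194 vCPU; any packing needs at least ⌈194/64⌉ = 4 hosts.
So 4 is already optimal.

0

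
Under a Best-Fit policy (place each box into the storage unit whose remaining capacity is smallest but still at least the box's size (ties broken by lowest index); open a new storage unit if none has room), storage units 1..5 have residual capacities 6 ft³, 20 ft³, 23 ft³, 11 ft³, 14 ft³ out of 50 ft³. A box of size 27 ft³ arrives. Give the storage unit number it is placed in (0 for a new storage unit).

No storage unit has ≥ 27 ft³ free, so a new storage unit is opened.

0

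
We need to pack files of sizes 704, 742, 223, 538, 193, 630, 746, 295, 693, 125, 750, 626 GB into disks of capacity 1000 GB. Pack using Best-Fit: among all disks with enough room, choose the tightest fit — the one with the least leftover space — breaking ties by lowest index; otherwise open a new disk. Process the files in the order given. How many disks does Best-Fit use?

disk 1: place 704 GB, 296 GB left
disk 2: place 742 GB, 258 GB left
disk 2: place 223 GB, 35 GB left
disk 3: place 538 GB, 462 GB left
disk 1: place 193 GB, 103 GB left
disk 4: place 630 GB, 370 GB left
disk 5: place 746 GB, 254 GB left
disk 4: place 295 GB, 75 GB left
disk 6: place 693 GB, 307 GB left
disk 5: place 125 GB, 129 GB left
disk 7: place 750 GB, 250 GB left
disk 8: place 626 GB, 374 GB left
Final disks: [704,193] [742,223] [538] [630,295] [746,125] [693] [750] [626].

8 disks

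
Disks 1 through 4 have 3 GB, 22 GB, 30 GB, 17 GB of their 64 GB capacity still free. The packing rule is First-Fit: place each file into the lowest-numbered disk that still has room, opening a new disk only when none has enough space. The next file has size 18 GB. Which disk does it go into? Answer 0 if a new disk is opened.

Disks with room: disk 2 (22 GB), disk 3 (30 GB).
The first with room is disk 2.

2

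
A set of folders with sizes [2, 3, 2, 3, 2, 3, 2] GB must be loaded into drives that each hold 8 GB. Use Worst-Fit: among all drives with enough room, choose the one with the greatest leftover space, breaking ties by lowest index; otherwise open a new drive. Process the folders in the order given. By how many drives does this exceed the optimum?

Worst-Fit: [2,3,2] [3,2,3] [2] → 3 drives.
Total size 17 GB; any packing needs at least ⌈17/8⌉ = 3 drives.
So 3 is already optimal.

0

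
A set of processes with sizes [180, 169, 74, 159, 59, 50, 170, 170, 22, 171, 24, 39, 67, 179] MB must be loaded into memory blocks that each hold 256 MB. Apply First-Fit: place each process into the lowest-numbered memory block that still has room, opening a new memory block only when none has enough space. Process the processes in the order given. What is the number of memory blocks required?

7

180 MB → memory block 1 (remaining 76 MB)
169 MB → memory block 2 (remaining 87 MB)
74 MB → memory block 1 (remaining 2 MB)
159 MB → memory block 3 (remaining 97 MB)
59 MB → memory block 2 (remaining 28 MB)
50 MB → memory block 3 (remaining 47 MB)
170 MB → memory block 4 (remaining 86 MB)
170 MB → memory block 5 (remaining 86 MB)
22 MB → memory block 2 (remaining 6 MB)
171 MB → memory block 6 (remaining 85 MB)
24 MB → memory block 3 (remaining 23 MB)
39 MB → memory block 4 (remaining 47 MB)
67 MB → memory block 5 (remaining 19 MB)
179 MB → memory block 7 (remaining 77 MB)
Final memory blocks: [180,74] [169,59,22] [159,50,24] [170,39] [170,67] [171] [179].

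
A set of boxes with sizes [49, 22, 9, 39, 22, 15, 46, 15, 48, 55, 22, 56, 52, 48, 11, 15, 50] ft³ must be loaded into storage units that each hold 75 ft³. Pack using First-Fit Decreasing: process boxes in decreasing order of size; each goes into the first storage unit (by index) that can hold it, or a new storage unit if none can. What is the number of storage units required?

Sorted descending: 56, 55, 52, 50, 49, 48, 48, 46, 39, 22, 22, 22, 15, 15, 15, 11, 9.
Put 56 ft³ in storage unit 1; 19 ft³ remain.
Put 55 ft³ in storage unit 2; 20 ft³ remain.
Put 52 ft³ in storage unit 3; 23 ft³ remain.
Put 50 ft³ in storage unit 4; 25 ft³ remain.
Put 49 ft³ in storage unit 5; 26 ft³ remain.
Put 48 ft³ in storage unit 6; 27 ft³ remain.
Put 48 ft³ in storage unit 7; 27 ft³ remain.
Put 46 ft³ in storage unit 8; 29 ft³ remain.
Put 39 ft³ in storage unit 9; 36 ft³ remain.
Put 22 ft³ in storage unit 3; 1 ft³ remain.
Put 22 ft³ in storage unit 4; 3 ft³ remain.
Put 22 ft³ in storage unit 5; 4 ft³ remain.
Put 15 ft³ in storage unit 1; 4 ft³ remain.
Put 15 ft³ in storage unit 2; 5 ft³ remain.
Put 15 ft³ in storage unit 6; 12 ft³ remain.
Put 11 ft³ in storage unit 6; 1 ft³ remain.
Put 9 ft³ in storage unit 7; 18 ft³ remain.
Final storage units: [56,15] [55,15] [52,22] [50,22] [49,22] [48,15,11] [48,9] [46] [39].

9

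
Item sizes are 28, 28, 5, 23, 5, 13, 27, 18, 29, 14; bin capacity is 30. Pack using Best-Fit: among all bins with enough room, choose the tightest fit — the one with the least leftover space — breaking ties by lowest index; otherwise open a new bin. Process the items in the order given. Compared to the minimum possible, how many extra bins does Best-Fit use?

1

Best-Fit: [28] [28] [5,23] [5,13] [27] [18] [29] [14] → 8 bins.
Total size 190; any packing needs at least ⌈190/30⌉ = 7 bins.
An optimal packing achieves that bound: [29] [28] [28] [27] [23,5] [18,5] [14,13] → 7 bins.
Excess: 8 − 7 = 1.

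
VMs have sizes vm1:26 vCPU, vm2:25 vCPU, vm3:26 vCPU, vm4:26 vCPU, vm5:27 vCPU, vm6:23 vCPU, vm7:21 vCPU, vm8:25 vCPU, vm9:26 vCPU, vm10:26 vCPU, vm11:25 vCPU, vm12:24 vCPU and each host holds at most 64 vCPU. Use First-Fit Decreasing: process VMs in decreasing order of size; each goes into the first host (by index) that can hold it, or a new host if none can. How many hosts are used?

Sorted descending: 27, 26, 26, 26, 26, 26, 25, 25, 25, 24, 23, 21.
27 vCPU → host 1 (remaining 37 vCPU)
26 vCPU → host 1 (remaining 11 vCPU)
26 vCPU → host 2 (remaining 38 vCPU)
26 vCPU → host 2 (remaining 12 vCPU)
26 vCPU → host 3 (remaining 38 vCPU)
26 vCPU → host 3 (remaining 12 vCPU)
25 vCPU → host 4 (remaining 39 vCPU)
25 vCPU → host 4 (remaining 14 vCPU)
25 vCPU → host 5 (remaining 39 vCPU)
24 vCPU → host 5 (remaining 15 vCPU)
23 vCPU → host 6 (remaining 41 vCPU)
21 vCPU → host 6 (remaining 20 vCPU)
Final hosts: [27,26] [26,26] [26,26] [25,25] [25,24] [23,21].

6 hosts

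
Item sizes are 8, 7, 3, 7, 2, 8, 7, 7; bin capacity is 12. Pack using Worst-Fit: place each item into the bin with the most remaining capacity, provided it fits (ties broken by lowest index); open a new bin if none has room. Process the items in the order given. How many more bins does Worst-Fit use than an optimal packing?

0

Worst-Fit: [8] [7,3] [7,2] [8] [7] [7] → 6 bins.
6 items exceed 6 (half the capacity), and no two of those can share a bin, so at least 6 bins are needed.
So 6 is already optimal.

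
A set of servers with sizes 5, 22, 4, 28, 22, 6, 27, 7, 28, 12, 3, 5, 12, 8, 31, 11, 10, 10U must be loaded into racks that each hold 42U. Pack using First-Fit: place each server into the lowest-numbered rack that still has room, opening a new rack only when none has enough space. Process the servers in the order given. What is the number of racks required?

Put 5U in rack 1; 37U remain.
Put 22U in rack 1; 15U remain.
Put 4U in rack 1; 11U remain.
Put 28U in rack 2; 14U remain.
Put 22U in rack 3; 20U remain.
Put 6U in rack 1; 5U remain.
Put 27U in rack 4; 15U remain.
Put 7U in rack 2; 7U remain.
Put 28U in rack 5; 14U remain.
Put 12U in rack 3; 8U remain.
Put 3U in rack 1; 2U remain.
Put 5U in rack 2; 2U remain.
Put 12U in rack 4; 3U remain.
Put 8U in rack 3; 0U remain.
Put 31U in rack 6; 11U remain.
Put 11U in rack 5; 3U remain.
Put 10U in rack 6; 1U remain.
Put 10U in rack 7; 32U remain.

7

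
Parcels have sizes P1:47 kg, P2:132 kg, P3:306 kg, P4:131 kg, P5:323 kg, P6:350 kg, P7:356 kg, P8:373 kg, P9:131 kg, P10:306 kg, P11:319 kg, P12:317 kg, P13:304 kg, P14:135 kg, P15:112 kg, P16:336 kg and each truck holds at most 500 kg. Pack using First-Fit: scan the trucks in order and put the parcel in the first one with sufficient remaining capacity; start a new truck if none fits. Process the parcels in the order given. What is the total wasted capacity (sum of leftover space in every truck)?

truck 1: place P1 (47 kg), 453 kg left
truck 1: place P2 (132 kg), 321 kg left
truck 1: place P3 (306 kg), 15 kg left
truck 2: place P4 (131 kg), 369 kg left
truck 2: place P5 (323 kg), 46 kg left
truck 3: place P6 (350 kg), 150 kg left
truck 4: place P7 (356 kg), 144 kg left
truck 5: place P8 (373 kg), 127 kg left
truck 3: place P9 (131 kg), 19 kg left
truck 6: place P10 (306 kg), 194 kg left
truck 7: place P11 (319 kg), 181 kg left
truck 8: place P12 (317 kg), 183 kg left
truck 9: place P13 (304 kg), 196 kg left
truck 4: place P14 (135 kg), 9 kg left
truck 5: place P15 (112 kg), 15 kg left
truck 10: place P16 (336 kg), 164 kg left
10 trucks × 500 kg = 5000 kg; used 3978 kg; unused 1022 kg.

1022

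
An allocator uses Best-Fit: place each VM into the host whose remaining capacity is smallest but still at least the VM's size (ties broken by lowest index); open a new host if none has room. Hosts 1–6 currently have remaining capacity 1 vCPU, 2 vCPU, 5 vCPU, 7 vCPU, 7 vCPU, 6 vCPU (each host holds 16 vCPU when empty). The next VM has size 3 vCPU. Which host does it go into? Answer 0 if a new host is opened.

3

Hosts with room: host 3 (5 vCPU), host 4 (7 vCPU), host 5 (7 vCPU), host 6 (6 vCPU).
Tightest fit is host 3 with 5 vCPU free.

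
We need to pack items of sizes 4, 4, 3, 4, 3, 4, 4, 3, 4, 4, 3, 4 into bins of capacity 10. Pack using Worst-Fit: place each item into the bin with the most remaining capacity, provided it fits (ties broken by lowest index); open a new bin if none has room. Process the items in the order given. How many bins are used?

Put 4 in bin 1; 6 remain.
Put 4 in bin 1; 2 remain.
Put 3 in bin 2; 7 remain.
Put 4 in bin 2; 3 remain.
Put 3 in bin 2; 0 remain.
Put 4 in bin 3; 6 remain.
Put 4 in bin 3; 2 remain.
Put 3 in bin 4; 7 remain.
Put 4 in bin 4; 3 remain.
Put 4 in bin 5; 6 remain.
Put 3 in bin 5; 3 remain.
Put 4 in bin 6; 6 remain.

6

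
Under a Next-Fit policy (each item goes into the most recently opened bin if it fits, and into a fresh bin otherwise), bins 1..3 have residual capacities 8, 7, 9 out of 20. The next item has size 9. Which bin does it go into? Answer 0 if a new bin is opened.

3

Next-Fit only looks at bin 3, which has 9 free.
9 fits there.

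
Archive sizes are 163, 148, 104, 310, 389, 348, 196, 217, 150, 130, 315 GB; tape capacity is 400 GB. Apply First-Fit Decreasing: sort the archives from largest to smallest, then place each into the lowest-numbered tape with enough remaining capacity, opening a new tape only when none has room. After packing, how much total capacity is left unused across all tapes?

Sorted descending: 389, 348, 315, 310, 217, 196, 163, 150, 148, 130, 104.
tape 1: place 389 GB, 11 GB left
tape 2: place 348 GB, 52 GB left
tape 3: place 315 GB, 85 GB left
tape 4: place 310 GB, 90 GB left
tape 5: place 217 GB, 183 GB left
tape 6: place 196 GB, 204 GB left
tape 5: place 163 GB, 20 GB left
tape 6: place 150 GB, 54 GB left
tape 7: place 148 GB, 252 GB left
tape 7: place 130 GB, 122 GB left
tape 7: place 104 GB, 18 GB left
7 tapes × 400 GB = 2800 GB; used 2470 GB; unused 330 GB.

330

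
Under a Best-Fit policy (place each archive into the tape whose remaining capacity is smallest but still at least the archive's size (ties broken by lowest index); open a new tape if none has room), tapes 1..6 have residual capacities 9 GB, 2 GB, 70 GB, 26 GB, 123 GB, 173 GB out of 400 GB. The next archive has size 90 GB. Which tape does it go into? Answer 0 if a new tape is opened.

Tapes with room: tape 5 (123 GB), tape 6 (173 GB).
Tightest fit is tape 5 with 123 GB free.

5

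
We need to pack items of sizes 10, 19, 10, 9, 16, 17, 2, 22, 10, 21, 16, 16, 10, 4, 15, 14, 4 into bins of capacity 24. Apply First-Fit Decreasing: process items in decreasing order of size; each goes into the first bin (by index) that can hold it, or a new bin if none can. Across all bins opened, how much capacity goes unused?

49

Sorted descending: 22, 21, 19, 17, 16, 16, 16, 15, 14, 10, 10, 10, 10, 9, 4, 4, 2.
Put 22 in bin 1; 2 remain.
Put 21 in bin 2; 3 remain.
Put 19 in bin 3; 5 remain.
Put 17 in bin 4; 7 remain.
Put 16 in bin 5; 8 remain.
Put 16 in bin 6; 8 remain.
Put 16 in bin 7; 8 remain.
Put 15 in bin 8; 9 remain.
Put 14 in bin 9; 10 remain.
Put 10 in bin 9; 0 remain.
Put 10 in bin 10; 14 remain.
Put 10 in bin 10; 4 remain.
Put 10 in bin 11; 14 remain.
Put 9 in bin 8; 0 remain.
Put 4 in bin 3; 1 remain.
Put 4 in bin 4; 3 remain.
Put 2 in bin 1; 0 remain.
11 bins × 24 = 264; used 215; unused 49.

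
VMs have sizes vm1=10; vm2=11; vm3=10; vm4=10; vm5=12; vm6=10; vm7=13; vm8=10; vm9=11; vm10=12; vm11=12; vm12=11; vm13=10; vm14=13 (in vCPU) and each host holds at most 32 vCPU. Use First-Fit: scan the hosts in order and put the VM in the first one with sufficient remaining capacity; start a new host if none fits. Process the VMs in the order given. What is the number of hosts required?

6 hosts

host 1: place vm1 (10 vCPU), 22 vCPU left
host 1: place vm2 (11 vCPU), 11 vCPU left
host 1: place vm3 (10 vCPU), 1 vCPU left
host 2: place vm4 (10 vCPU), 22 vCPU left
host 2: place vm5 (12 vCPU), 10 vCPU left
host 2: place vm6 (10 vCPU), 0 vCPU left
host 3: place vm7 (13 vCPU), 19 vCPU left
host 3: place vm8 (10 vCPU), 9 vCPU left
host 4: place vm9 (11 vCPU), 21 vCPU left
host 4: place vm10 (12 vCPU), 9 vCPU left
host 5: place vm11 (12 vCPU), 20 vCPU left
host 5: place vm12 (11 vCPU), 9 vCPU left
host 6: place vm13 (10 vCPU), 22 vCPU left
host 6: place vm14 (13 vCPU), 9 vCPU left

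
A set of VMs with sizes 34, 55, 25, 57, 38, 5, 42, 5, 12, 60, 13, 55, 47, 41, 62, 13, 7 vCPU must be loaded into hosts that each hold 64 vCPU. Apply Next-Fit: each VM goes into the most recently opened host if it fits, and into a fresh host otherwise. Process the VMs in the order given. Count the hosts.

13

host 1: place 34 vCPU, 30 vCPU left
host 2: place 55 vCPU, 9 vCPU left
host 3: place 25 vCPU, 39 vCPU left
host 4: place 57 vCPU, 7 vCPU left
host 5: place 38 vCPU, 26 vCPU left
host 5: place 5 vCPU, 21 vCPU left
host 6: place 42 vCPU, 22 vCPU left
host 6: place 5 vCPU, 17 vCPU left
host 6: place 12 vCPU, 5 vCPU left
host 7: place 60 vCPU, 4 vCPU left
host 8: place 13 vCPU, 51 vCPU left
host 9: place 55 vCPU, 9 vCPU left
host 10: place 47 vCPU, 17 vCPU left
host 11: place 41 vCPU, 23 vCPU left
host 12: place 62 vCPU, 2 vCPU left
host 13: place 13 vCPU, 51 vCPU left
host 13: place 7 vCPU, 44 vCPU left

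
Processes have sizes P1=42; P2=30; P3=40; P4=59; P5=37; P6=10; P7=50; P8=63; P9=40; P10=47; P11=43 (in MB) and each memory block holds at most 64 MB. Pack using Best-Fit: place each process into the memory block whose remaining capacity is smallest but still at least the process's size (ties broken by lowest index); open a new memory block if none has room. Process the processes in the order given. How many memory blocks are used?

memory block 1: place P1 (42 MB), 22 MB left
memory block 2: place P2 (30 MB), 34 MB left
memory block 3: place P3 (40 MB), 24 MB left
memory block 4: place P4 (59 MB), 5 MB left
memory block 5: place P5 (37 MB), 27 MB left
memory block 1: place P6 (10 MB), 12 MB left
memory block 6: place P7 (50 MB), 14 MB left
memory block 7: place P8 (63 MB), 1 MB left
memory block 8: place P9 (40 MB), 24 MB left
memory block 9: place P10 (47 MB), 17 MB left
memory block 10: place P11 (43 MB), 21 MB left
Final memory blocks: [42,10] [30] [40] [59] [37] [50] [63] [40] [47] [43].

10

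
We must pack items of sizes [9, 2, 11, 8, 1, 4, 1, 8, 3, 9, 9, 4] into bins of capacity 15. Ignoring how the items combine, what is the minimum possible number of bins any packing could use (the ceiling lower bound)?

Total size = 9 + 2 + 11 + 8 + 1 + 4 + 1 + 8 + 3 + 9 + 9 + 4 = 69.
⌈69 / 15⌉ = 5.

5 bins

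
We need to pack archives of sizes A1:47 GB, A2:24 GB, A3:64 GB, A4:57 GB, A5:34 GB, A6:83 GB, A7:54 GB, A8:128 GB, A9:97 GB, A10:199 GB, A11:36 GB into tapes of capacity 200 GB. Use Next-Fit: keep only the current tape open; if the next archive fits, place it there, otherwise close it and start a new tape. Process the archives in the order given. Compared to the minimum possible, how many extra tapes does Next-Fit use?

1

Next-Fit: [47,24,64,57] [34,83,54] [128] [97] [199] [36] → 6 tapes.
Total size 823 GB; any packing needs at least ⌈823/200⌉ = 5 tapes.
An optimal packing achieves that bound: [199] [128,64] [97,83] [57,54,47,36] [34,24] → 5 tapes.
Excess: 6 − 5 = 1.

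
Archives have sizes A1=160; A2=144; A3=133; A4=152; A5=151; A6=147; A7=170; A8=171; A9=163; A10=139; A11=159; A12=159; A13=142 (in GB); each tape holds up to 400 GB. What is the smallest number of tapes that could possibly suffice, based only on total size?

5

Total size = 160 + 144 + 133 + 152 + 151 + 147 + 170 + 171 + 163 + 139 + 159 + 159 + 142 = 1990 GB.
⌈1990 / 400⌉ = 5.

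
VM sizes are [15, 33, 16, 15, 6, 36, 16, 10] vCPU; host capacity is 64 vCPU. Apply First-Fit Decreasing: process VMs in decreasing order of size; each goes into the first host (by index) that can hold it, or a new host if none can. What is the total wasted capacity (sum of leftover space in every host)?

Sorted descending: 36, 33, 16, 16, 15, 15, 10, 6.
36 vCPU → host 1 (remaining 28 vCPU)
33 vCPU → host 2 (remaining 31 vCPU)
16 vCPU → host 1 (remaining 12 vCPU)
16 vCPU → host 2 (remaining 15 vCPU)
15 vCPU → host 2 (remaining 0 vCPU)
15 vCPU → host 3 (remaining 49 vCPU)
10 vCPU → host 1 (remaining 2 vCPU)
6 vCPU → host 3 (remaining 43 vCPU)
3 hosts × 64 vCPU = 192 vCPU; used 147 vCPU; unused 45 vCPU.

45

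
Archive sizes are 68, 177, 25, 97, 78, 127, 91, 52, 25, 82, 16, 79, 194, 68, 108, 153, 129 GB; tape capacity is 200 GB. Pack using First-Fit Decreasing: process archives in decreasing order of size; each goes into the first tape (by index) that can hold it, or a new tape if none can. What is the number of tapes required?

Sorted descending: 194, 177, 153, 129, 127, 108, 97, 91, 82, 79, 78, 68, 68, 52, 25, 25, 16.
194 GB → tape 1 (remaining 6 GB)
177 GB → tape 2 (remaining 23 GB)
153 GB → tape 3 (remaining 47 GB)
129 GB → tape 4 (remaining 71 GB)
127 GB → tape 5 (remaining 73 GB)
108 GB → tape 6 (remaining 92 GB)
97 GB → tape 7 (remaining 103 GB)
91 GB → tape 6 (remaining 1 GB)
82 GB → tape 7 (remaining 21 GB)
79 GB → tape 8 (remaining 121 GB)
78 GB → tape 8 (remaining 43 GB)
68 GB → tape 4 (remaining 3 GB)
68 GB → tape 5 (remaining 5 GB)
52 GB → tape 9 (remaining 148 GB)
25 GB → tape 3 (remaining 22 GB)
25 GB → tape 8 (remaining 18 GB)
16 GB → tape 2 (remaining 7 GB)
Final tapes: [194] [177,16] [153,25] [129,68] [127,68] [108,91] [97,82] [79,78,25] [52].

9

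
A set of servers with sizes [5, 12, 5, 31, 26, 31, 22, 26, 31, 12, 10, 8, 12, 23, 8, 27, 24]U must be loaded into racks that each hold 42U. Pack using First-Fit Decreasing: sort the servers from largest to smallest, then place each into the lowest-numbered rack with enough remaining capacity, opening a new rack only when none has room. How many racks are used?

Sorted descending: 31, 31, 31, 27, 26, 26, 24, 23, 22, 12, 12, 12, 10, 8, 8, 5, 5.
rack 1: place 31U, 11U left
rack 2: place 31U, 11U left
rack 3: place 31U, 11U left
rack 4: place 27U, 15U left
rack 5: place 26U, 16U left
rack 6: place 26U, 16U left
rack 7: place 24U, 18U left
rack 8: place 23U, 19U left
rack 9: place 22U, 20U left
rack 4: place 12U, 3U left
rack 5: place 12U, 4U left
rack 6: place 12U, 4U left
rack 1: place 10U, 1U left
rack 2: place 8U, 3U left
rack 3: place 8U, 3U left
rack 7: place 5U, 13U left
rack 7: place 5U, 8U left
Final racks: [31,10] [31,8] [31,8] [27,12] [26,12] [26,12] [24,5,5] [23] [22].

9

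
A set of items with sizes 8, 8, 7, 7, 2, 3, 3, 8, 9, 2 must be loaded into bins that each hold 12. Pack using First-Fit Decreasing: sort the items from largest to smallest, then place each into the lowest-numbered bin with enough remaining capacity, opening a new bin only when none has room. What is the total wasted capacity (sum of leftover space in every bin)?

15

Sorted descending: 9, 8, 8, 8, 7, 7, 3, 3, 2, 2.
bin 1: place 9, 3 left
bin 2: place 8, 4 left
bin 3: place 8, 4 left
bin 4: place 8, 4 left
bin 5: place 7, 5 left
bin 6: place 7, 5 left
bin 1: place 3, 0 left
bin 2: place 3, 1 left
bin 3: place 2, 2 left
bin 3: place 2, 0 left
6 bins × 12 = 72; used 57; unused 15.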